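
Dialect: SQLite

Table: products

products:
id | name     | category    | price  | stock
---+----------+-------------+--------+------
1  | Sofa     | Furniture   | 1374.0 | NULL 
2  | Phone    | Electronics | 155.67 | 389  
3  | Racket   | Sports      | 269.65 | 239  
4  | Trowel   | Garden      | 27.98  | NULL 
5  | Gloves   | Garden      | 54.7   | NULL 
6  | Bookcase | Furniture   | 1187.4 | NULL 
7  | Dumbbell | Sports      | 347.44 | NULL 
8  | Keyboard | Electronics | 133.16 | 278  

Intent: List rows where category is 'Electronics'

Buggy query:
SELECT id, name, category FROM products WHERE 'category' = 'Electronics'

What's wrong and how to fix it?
Bug: Single quotes denote string literals in SQL; the column name is being compared as a constant string

Fix: Reference the column as category without single quotes

Corrected query:
SELECT id, name, category FROM products WHERE category = 'Electronics'

Result:
id | name     | category   
---+----------+------------
2  | Phone    | Electronics
8  | Keyboard | Electronics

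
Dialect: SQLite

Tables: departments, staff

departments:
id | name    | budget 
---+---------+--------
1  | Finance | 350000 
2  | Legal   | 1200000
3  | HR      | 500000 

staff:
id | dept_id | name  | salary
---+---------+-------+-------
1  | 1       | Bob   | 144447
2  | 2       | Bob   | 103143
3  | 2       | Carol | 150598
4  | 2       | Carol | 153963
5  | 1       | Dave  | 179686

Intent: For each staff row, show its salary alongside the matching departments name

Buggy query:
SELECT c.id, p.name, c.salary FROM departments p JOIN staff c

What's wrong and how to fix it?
Bug: Missing join condition: each staff row is matched to all departments rows instead of just its own

Fix: Add ON c.dept_id = p.id to the JOIN

Corrected query:
SELECT c.id, p.name, c.salary FROM departments p JOIN staff c ON c.dept_id = p.id

Result:
id | name    | salary
---+---------+-------
1  | Finance | 144447
2  | Legal   | 103143
3  | Legal   | 150598
4  | Legal   | 153963
5  | Finance | 179686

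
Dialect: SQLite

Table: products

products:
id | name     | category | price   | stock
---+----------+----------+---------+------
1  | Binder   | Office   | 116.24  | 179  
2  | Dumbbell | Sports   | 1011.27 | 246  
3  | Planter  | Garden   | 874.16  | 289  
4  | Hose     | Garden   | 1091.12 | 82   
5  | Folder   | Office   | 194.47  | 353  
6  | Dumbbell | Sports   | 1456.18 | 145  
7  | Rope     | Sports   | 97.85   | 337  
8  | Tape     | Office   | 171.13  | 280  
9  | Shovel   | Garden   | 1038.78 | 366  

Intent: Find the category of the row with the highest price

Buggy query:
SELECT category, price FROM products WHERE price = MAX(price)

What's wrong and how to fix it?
Bug: WHERE is evaluated per row; an aggregate over the whole table isn't defined there

Fix: Use a subquery: WHERE price = (SELECT MAX(price) FROM products)

Corrected query:
SELECT category, price FROM products WHERE price = (SELECT MAX(price) FROM products)

Result:
category | price  
---------+--------
Sports   | 1456.18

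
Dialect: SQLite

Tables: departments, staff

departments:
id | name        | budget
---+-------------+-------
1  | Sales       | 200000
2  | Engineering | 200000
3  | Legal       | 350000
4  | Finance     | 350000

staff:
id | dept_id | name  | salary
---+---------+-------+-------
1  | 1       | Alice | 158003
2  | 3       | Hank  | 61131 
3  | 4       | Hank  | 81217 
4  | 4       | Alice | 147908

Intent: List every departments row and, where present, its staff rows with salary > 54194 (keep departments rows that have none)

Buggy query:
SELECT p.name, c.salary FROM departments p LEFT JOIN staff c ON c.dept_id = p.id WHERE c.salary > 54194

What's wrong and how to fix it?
Bug: Filtering c.salary in WHERE discards the NULL rows produced by LEFT JOIN, turning it into an inner join

Fix: Put 'c.salary > 54194' in the JOIN's ON clause instead of WHERE

Corrected query:
SELECT p.name, c.salary FROM departments p LEFT JOIN staff c ON c.dept_id = p.id AND c.salary > 54194

Result:
name        | salary
------------+-------
Sales       | 158003
Engineering | NULL  
Legal       | 61131 
Finance     | 81217 
Finance     | 147908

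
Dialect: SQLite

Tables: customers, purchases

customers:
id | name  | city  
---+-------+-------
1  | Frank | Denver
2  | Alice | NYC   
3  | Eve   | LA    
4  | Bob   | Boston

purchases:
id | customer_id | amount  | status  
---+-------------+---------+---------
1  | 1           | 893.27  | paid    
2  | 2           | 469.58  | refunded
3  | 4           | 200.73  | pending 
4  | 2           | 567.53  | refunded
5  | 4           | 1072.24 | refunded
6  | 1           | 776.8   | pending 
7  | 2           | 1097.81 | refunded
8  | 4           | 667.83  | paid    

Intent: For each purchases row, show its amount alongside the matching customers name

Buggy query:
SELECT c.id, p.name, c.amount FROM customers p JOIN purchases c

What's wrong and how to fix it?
Bug: Missing join condition: each purchases row is matched to all customers rows instead of just its own

Fix: Add ON c.customer_id = p.id to the JOIN

Corrected query:
SELECT c.id, p.name, c.amount FROM customers p JOIN purchases c ON c.customer_id = p.id

Result:
id | name  | amount 
---+-------+--------
1  | Frank | 893.27 
2  | Alice | 469.58 
3  | Bob   | 200.73 
4  | Alice | 567.53 
5  | Bob   | 1072.24
6  | Frank | 776.8  
7  | Alice | 1097.81
8  | Bob   | 667.83 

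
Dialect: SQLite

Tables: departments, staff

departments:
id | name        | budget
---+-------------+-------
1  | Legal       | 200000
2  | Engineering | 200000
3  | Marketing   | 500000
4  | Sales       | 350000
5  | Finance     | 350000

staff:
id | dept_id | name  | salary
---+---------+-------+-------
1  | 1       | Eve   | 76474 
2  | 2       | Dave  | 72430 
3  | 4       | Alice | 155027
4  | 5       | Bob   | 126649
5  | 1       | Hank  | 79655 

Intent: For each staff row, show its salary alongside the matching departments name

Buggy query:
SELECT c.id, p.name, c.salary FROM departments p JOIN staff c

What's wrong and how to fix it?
Bug: Missing join condition: each staff row is matched to all departments rows instead of just its own

Fix: Add ON c.dept_id = p.id to the JOIN

Corrected query:
SELECT c.id, p.name, c.salary FROM departments p JOIN staff c ON c.dept_id = p.id

Result:
id | name        | salary
---+-------------+-------
1  | Legal       | 76474 
2  | Engineering | 72430 
3  | Sales       | 155027
4  | Finance     | 126649
5  | Legal       | 79655 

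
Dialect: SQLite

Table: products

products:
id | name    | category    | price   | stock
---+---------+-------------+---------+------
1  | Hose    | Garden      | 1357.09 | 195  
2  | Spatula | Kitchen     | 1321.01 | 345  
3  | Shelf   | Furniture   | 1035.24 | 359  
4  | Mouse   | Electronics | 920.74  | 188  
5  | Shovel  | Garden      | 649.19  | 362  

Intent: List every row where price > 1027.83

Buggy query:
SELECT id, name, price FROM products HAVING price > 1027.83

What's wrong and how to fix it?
Bug: This is a non-aggregate query (no GROUP BY, no aggregates), so in SQLite the HAVING clause is invalid here; a row-level condition belongs in WHERE

Fix: Replace HAVING with WHERE since the condition applies to individual rows

Corrected query:
SELECT id, name, price FROM products WHERE price > 1027.83

Result:
id | name    | price  
---+---------+--------
1  | Hose    | 1357.09
2  | Spatula | 1321.01
3  | Shelf   | 1035.24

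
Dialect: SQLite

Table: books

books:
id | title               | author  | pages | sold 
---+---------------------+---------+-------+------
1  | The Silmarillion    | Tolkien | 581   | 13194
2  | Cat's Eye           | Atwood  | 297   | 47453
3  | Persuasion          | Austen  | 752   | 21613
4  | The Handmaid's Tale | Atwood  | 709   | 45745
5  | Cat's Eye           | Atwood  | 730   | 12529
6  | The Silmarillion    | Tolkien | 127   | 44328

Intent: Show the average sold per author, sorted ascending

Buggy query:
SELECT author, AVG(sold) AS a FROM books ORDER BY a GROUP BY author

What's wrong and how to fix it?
Bug: GROUP BY must precede ORDER BY

Fix: Move ORDER BY to the end, after GROUP BY

Corrected query:
SELECT author, AVG(sold) AS a FROM books GROUP BY author ORDER BY a

Result:
author  | a           
--------+-------------
Austen  | 21613       
Tolkien | 28761       
Atwood  | 35242.333333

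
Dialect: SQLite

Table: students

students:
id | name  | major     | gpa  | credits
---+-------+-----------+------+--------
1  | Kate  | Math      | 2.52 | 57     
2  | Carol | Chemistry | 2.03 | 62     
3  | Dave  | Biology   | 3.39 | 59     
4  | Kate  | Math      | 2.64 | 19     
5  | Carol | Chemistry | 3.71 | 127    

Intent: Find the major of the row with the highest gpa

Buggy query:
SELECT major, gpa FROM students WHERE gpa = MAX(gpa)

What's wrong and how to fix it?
Bug: MAX(gpa) is an aggregate and cannot be used directly in WHERE

Fix: Use a subquery: WHERE gpa = (SELECT MAX(gpa) FROM students)

Corrected query:
SELECT major, gpa FROM students WHERE gpa = (SELECT MAX(gpa) FROM students)

Result:
major     | gpa 
----------+-----
Chemistry | 3.71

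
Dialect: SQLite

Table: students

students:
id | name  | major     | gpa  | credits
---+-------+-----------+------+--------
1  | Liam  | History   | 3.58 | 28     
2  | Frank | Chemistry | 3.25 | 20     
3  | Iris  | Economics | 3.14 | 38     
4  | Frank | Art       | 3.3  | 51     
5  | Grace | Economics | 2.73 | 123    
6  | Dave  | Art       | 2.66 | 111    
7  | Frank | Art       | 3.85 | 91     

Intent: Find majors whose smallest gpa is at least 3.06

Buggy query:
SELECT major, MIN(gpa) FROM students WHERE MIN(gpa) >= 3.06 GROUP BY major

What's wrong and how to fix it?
Bug: Aggregates like MIN are computed per group after WHERE runs

Fix: Replace WHERE with HAVING after the GROUP BY

Corrected query:
SELECT major, MIN(gpa) FROM students GROUP BY major HAVING MIN(gpa) >= 3.06

Result:
major     | MIN(gpa)
----------+---------
Chemistry | 3.25    
History   | 3.58    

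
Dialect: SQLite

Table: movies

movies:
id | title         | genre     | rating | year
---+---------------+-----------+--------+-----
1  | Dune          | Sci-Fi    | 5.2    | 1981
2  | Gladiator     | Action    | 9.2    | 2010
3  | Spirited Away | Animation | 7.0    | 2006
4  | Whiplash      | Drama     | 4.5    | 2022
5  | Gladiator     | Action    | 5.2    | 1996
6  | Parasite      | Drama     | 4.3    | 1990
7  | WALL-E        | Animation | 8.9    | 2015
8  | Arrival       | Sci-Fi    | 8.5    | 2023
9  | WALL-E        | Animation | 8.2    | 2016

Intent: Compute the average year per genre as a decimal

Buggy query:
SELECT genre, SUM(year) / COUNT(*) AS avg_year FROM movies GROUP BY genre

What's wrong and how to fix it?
Bug: Both operands are integers, so '/' performs integer division and truncates

Fix: Cast one side to REAL so the division keeps the fractional part

Corrected query:
SELECT genre, SUM(year) * 1.0 / COUNT(*) AS avg_year FROM movies GROUP BY genre

Result:
genre     | avg_year   
----------+------------
Action    | 2003       
Animation | 2012.333333
Drama     | 2006       
Sci-Fi    | 2002       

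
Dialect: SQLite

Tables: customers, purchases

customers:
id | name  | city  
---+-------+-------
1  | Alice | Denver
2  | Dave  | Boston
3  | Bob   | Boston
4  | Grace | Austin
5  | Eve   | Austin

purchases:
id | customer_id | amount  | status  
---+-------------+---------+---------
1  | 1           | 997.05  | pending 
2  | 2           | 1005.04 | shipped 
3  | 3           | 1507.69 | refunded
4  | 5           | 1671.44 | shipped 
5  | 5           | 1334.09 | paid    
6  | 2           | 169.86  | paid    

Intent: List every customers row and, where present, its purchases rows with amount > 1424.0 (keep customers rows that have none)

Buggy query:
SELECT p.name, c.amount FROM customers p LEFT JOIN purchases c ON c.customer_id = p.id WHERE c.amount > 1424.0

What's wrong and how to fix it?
Bug: A WHERE condition on the right-hand table after LEFT JOIN drops unmatched parents

Fix: Move the right-table condition into the ON clause so unmatched parents are kept

Corrected query:
SELECT p.name, c.amount FROM customers p LEFT JOIN purchases c ON c.customer_id = p.id AND c.amount > 1424.0

Result:
name  | amount 
------+--------
Alice | NULL   
Dave  | NULL   
Bob   | 1507.69
Grace | NULL   
Eve   | 1671.44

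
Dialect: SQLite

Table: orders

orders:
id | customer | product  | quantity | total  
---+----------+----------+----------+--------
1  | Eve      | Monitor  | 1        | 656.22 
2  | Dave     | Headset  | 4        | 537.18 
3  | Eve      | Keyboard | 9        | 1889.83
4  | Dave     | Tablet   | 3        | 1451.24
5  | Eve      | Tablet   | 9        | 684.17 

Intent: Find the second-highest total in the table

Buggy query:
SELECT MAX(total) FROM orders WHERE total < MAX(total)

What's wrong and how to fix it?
Bug: The inner MAX is an aggregate inside WHERE, which is not allowed

Fix: Compute the overall MAX in a subquery, then take MAX of rows below it

Corrected query:
SELECT MAX(total) FROM orders WHERE total < (SELECT MAX(total) FROM orders)

Result:
MAX(total)
----------
1451.24   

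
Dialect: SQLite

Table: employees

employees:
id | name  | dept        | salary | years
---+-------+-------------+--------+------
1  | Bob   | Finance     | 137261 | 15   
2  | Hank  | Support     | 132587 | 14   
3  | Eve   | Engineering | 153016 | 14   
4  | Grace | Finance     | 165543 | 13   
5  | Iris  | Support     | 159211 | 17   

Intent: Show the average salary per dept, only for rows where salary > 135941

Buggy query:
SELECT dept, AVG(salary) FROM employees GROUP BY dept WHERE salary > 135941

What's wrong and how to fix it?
Bug: WHERE cannot follow GROUP BY

Fix: Place WHERE between FROM and GROUP BY

Corrected query:
SELECT dept, AVG(salary) FROM employees WHERE salary > 135941 GROUP BY dept

Result:
dept        | AVG(salary)
------------+------------
Engineering | 153016     
Finance     | 151402     
Support     | 159211     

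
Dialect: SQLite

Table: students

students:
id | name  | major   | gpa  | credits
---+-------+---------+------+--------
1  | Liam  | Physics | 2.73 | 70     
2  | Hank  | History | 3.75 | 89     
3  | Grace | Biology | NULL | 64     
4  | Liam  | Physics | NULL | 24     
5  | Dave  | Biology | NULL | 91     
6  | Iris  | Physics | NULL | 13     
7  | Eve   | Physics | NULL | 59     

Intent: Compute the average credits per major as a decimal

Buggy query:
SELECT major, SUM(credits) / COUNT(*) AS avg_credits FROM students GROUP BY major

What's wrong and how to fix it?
Bug: SUM(credits) and COUNT(*) are both integers; the division truncates the fractional part

Fix: Cast one side to REAL so the division keeps the fractional part

Corrected query:
SELECT major, SUM(credits) * 1.0 / COUNT(*) AS avg_credits FROM students GROUP BY major

Result:
major   | avg_credits
--------+------------
Biology | 77.5       
History | 89         
Physics | 41.5       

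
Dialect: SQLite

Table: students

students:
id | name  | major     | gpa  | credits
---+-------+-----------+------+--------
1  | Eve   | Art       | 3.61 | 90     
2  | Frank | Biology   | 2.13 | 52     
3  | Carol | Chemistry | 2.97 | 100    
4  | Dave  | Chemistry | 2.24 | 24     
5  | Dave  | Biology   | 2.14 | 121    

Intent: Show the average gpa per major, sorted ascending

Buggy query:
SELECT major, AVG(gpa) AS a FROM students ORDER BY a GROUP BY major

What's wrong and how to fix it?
Bug: GROUP BY must precede ORDER BY

Fix: Reorder: SELECT … FROM … GROUP BY … ORDER BY …

Corrected query:
SELECT major, AVG(gpa) AS a FROM students GROUP BY major ORDER BY a

Result:
major     | a    
----------+------
Biology   | 2.135
Chemistry | 2.605
Art       | 3.61 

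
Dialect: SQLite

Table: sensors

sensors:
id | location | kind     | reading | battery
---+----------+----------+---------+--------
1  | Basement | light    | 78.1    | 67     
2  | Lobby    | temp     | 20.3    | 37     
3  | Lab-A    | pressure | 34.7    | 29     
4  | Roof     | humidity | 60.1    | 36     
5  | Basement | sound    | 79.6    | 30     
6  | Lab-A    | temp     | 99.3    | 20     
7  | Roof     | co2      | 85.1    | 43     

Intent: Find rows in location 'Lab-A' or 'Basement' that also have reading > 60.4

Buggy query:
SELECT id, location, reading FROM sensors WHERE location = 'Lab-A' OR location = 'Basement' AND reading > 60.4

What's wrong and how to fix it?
Bug: Without parentheses, AND is evaluated before OR, so the reading filter only applies to the 'Basement' branch

Fix: Group the OR with parentheses (or use IN), then AND the threshold

Corrected query:
SELECT id, location, reading FROM sensors WHERE (location = 'Lab-A' OR location = 'Basement') AND reading > 60.4

Result:
id | location | reading
---+----------+--------
1  | Basement | 78.1   
5  | Basement | 79.6   
6  | Lab-A    | 99.3   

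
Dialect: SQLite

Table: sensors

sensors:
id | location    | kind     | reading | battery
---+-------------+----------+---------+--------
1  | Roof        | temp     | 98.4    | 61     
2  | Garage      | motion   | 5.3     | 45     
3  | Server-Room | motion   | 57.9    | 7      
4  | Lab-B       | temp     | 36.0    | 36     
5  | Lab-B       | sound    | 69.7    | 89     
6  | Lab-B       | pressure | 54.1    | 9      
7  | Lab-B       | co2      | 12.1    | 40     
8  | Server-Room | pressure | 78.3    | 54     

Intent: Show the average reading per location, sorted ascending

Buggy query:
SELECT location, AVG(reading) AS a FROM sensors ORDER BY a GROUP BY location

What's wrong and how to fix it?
Bug: ORDER BY appears before GROUP BY; SQL clause order requires GROUP BY first

Fix: Reorder: SELECT … FROM … GROUP BY … ORDER BY …

Corrected query:
SELECT location, AVG(reading) AS a FROM sensors GROUP BY location ORDER BY a

Result:
location    | a     
------------+-------
Garage      | 5.3   
Lab-B       | 42.975
Server-Room | 68.1  
Roof        | 98.4  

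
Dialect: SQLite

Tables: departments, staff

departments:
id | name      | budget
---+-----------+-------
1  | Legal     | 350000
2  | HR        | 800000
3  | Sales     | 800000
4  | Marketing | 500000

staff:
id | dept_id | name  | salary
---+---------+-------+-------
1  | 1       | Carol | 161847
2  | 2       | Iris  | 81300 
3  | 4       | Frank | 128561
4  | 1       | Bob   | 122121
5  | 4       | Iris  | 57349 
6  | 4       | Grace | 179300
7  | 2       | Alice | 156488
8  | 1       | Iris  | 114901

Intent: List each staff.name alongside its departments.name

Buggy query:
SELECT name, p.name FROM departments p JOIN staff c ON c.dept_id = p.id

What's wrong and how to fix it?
Bug: Both tables have a 'name' column; the unqualified reference is ambiguous

Fix: Prefix ambiguous columns with the table alias

Corrected query:
SELECT c.name, p.name FROM departments p JOIN staff c ON c.dept_id = p.id

Result:
name  | name     
------+----------
Carol | Legal    
Iris  | HR       
Frank | Marketing
Bob   | Legal    
Iris  | Marketing
Grace | Marketing
Alice | HR       
Iris  | Legal    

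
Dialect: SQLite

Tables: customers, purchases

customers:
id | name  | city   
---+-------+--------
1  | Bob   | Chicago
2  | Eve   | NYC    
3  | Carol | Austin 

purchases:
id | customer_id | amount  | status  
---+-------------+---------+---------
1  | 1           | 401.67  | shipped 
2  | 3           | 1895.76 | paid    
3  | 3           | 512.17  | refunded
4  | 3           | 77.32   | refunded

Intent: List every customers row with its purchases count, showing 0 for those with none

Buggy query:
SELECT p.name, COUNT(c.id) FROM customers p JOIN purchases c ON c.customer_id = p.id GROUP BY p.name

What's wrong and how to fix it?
Bug: An inner join excludes parents with zero children

Fix: Use LEFT JOIN so parents without children still appear (COUNT(c.id) gives 0)

Corrected query:
SELECT p.name, COUNT(c.id) FROM customers p LEFT JOIN purchases c ON c.customer_id = p.id GROUP BY p.name

Result:
name  | COUNT(c.id)
------+------------
Bob   | 1          
Carol | 3          
Eve   | 0          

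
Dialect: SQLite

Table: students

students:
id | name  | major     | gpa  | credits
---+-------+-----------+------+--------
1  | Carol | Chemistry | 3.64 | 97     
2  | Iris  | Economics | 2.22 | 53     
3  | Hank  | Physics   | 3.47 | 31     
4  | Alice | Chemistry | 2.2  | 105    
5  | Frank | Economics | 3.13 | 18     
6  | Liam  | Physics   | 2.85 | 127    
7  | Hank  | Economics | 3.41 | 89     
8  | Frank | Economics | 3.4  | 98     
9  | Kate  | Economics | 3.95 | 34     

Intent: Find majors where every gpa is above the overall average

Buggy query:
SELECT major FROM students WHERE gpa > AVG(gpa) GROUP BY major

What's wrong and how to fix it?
Bug: WHERE evaluates per row before aggregation, so AVG() is unavailable

Fix: Use a subquery for AVG and a HAVING MIN(...) filter so the condition holds for every row in the group

Corrected query:
SELECT major FROM students GROUP BY major HAVING MIN(gpa) > (SELECT AVG(gpa) FROM students)

Result:
(no rows)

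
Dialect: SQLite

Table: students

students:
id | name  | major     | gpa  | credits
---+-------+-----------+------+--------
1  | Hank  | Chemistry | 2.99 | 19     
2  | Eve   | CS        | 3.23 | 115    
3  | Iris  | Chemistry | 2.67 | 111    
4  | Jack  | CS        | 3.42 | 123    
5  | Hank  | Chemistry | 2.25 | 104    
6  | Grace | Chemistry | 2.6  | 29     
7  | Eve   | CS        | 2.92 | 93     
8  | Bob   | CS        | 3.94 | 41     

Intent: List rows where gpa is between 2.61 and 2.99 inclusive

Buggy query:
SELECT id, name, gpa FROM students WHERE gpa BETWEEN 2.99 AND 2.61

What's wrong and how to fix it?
Bug: The bounds are reversed; BETWEEN a AND b requires a <= b to match anything

Fix: Write BETWEEN 2.61 AND 2.99

Corrected query:
SELECT id, name, gpa FROM students WHERE gpa BETWEEN 2.61 AND 2.99

Result:
id | name | gpa 
---+------+-----
1  | Hank | 2.99
3  | Iris | 2.67
7  | Eve  | 2.92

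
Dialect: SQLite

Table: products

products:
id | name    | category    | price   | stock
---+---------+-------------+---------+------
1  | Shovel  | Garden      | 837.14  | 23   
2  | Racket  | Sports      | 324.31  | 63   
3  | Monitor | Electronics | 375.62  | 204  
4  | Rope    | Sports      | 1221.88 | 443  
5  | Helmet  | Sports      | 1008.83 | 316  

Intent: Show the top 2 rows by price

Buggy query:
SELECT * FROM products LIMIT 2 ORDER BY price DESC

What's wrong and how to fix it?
Bug: ORDER BY cannot follow LIMIT; LIMIT is the final clause

Fix: Sort with ORDER BY, then apply LIMIT

Corrected query:
SELECT * FROM products ORDER BY price DESC LIMIT 2

Result:
id | name   | category | price   | stock
---+--------+----------+---------+------
4  | Rope   | Sports   | 1221.88 | 443  
5  | Helmet | Sports   | 1008.83 | 316  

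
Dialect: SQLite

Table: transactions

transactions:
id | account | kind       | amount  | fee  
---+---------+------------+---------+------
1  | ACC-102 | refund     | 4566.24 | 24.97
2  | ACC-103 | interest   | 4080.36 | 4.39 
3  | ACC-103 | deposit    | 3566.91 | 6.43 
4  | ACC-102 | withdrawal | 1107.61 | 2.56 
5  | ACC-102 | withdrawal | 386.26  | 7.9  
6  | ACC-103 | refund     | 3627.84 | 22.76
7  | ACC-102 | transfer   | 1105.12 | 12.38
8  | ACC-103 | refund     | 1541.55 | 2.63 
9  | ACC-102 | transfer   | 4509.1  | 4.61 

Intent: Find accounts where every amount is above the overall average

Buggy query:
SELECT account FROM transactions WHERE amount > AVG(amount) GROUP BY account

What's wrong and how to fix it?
Bug: AVG() is an aggregate; it can't sit directly in WHERE

Fix: Use a subquery for AVG and a HAVING MIN(...) filter so the condition holds for every row in the group

Corrected query:
SELECT account FROM transactions GROUP BY account HAVING MIN(amount) > (SELECT AVG(amount) FROM transactions)

Result:
(no rows)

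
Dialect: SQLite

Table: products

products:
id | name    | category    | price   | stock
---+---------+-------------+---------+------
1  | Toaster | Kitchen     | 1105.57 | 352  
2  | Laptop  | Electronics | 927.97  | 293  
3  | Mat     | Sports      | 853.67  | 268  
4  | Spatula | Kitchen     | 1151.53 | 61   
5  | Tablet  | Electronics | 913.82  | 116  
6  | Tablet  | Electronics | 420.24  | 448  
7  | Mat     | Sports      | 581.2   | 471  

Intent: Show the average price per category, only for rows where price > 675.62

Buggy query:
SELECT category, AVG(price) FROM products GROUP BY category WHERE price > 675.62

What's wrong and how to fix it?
Bug: WHERE cannot follow GROUP BY

Fix: Place WHERE between FROM and GROUP BY

Corrected query:
SELECT category, AVG(price) FROM products WHERE price > 675.62 GROUP BY category

Result:
category    | AVG(price)
------------+-----------
Electronics | 920.895   
Kitchen     | 1128.55   
Sports      | 853.67    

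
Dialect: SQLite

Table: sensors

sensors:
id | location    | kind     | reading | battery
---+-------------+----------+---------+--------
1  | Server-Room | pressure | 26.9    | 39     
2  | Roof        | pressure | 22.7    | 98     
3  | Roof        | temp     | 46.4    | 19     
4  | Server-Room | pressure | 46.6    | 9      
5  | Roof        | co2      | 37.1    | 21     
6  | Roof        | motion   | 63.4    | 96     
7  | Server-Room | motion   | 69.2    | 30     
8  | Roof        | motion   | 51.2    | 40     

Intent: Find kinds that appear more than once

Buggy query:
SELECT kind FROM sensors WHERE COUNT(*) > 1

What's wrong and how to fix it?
Bug: WHERE can't reference COUNT(*); aggregates are computed after WHERE

Fix: GROUP BY kind, then filter groups with HAVING COUNT(*) > 1

Corrected query:
SELECT kind FROM sensors GROUP BY kind HAVING COUNT(*) > 1

Result:
kind    
--------
motion  
pressure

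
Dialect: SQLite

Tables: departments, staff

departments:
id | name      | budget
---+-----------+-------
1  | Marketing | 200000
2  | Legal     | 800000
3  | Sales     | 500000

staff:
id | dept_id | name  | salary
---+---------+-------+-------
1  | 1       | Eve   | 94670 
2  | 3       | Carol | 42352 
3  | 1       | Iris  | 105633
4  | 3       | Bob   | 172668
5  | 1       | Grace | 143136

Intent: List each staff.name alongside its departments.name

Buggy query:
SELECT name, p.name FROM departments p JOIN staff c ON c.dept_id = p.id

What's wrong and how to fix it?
Bug: 'name' exists in both joined tables, so the database can't tell which one is meant

Fix: Prefix ambiguous columns with the table alias

Corrected query:
SELECT c.name, p.name FROM departments p JOIN staff c ON c.dept_id = p.id

Result:
name  | name     
------+----------
Eve   | Marketing
Carol | Sales    
Iris  | Marketing
Bob   | Sales    
Grace | Marketing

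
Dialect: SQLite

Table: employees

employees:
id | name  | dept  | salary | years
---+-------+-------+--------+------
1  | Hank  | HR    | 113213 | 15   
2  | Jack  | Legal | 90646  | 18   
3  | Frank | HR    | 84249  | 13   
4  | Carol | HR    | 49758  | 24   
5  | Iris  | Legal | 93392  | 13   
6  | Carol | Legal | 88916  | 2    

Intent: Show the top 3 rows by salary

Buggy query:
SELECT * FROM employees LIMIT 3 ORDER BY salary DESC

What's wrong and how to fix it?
Bug: ORDER BY cannot follow LIMIT; LIMIT is the final clause

Fix: Swap the clauses: ORDER BY first, then LIMIT

Corrected query:
SELECT * FROM employees ORDER BY salary DESC LIMIT 3

Result:
id | name | dept  | salary | years
---+------+-------+--------+------
1  | Hank | HR    | 113213 | 15   
5  | Iris | Legal | 93392  | 13   
2  | Jack | Legal | 90646  | 18   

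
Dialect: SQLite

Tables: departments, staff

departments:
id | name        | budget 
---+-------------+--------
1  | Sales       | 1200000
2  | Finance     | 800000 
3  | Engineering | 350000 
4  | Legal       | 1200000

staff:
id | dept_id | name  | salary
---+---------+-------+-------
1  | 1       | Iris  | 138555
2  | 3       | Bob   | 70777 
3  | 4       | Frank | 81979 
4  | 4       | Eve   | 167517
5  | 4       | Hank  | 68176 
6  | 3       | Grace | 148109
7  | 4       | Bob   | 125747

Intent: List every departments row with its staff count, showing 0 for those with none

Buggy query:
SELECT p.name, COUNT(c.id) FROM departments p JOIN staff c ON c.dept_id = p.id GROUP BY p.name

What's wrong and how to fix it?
Bug: INNER JOIN drops departments rows that have no matching staff rows

Fix: Switch to LEFT JOIN to retain unmatched parent rows

Corrected query:
SELECT p.name, COUNT(c.id) FROM departments p LEFT JOIN staff c ON c.dept_id = p.id GROUP BY p.name

Result:
name        | COUNT(c.id)
------------+------------
Engineering | 2          
Finance     | 0          
Legal       | 4          
Sales       | 1          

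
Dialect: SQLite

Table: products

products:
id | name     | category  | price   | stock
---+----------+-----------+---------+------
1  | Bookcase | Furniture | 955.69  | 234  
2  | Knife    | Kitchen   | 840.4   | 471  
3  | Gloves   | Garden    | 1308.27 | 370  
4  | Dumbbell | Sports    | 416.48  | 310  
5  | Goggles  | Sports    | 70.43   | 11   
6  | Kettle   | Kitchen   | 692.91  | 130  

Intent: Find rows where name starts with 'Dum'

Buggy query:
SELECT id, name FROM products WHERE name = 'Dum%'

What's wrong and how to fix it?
Bug: Wildcards only work with LIKE; '=' treats '%' as a literal character

Fix: Replace '=' with LIKE so 'Dum%' is treated as a pattern

Corrected query:
SELECT id, name FROM products WHERE name LIKE 'Dum%'

Result:
id | name    
---+---------
4  | Dumbbell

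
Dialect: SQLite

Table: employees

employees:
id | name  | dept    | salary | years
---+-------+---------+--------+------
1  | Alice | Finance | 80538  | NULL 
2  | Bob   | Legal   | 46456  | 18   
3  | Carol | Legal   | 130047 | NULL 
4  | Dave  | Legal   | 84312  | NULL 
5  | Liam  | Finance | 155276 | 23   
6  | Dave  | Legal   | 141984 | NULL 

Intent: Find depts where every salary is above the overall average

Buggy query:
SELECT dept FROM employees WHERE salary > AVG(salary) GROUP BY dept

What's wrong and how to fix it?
Bug: WHERE evaluates per row before aggregation, so AVG() is unavailable

Fix: Compute the overall average in a scalar subquery and compare each group's MIN against it in HAVING

Corrected query:
SELECT dept FROM employees GROUP BY dept HAVING MIN(salary) > (SELECT AVG(salary) FROM employees)

Result:
(no rows)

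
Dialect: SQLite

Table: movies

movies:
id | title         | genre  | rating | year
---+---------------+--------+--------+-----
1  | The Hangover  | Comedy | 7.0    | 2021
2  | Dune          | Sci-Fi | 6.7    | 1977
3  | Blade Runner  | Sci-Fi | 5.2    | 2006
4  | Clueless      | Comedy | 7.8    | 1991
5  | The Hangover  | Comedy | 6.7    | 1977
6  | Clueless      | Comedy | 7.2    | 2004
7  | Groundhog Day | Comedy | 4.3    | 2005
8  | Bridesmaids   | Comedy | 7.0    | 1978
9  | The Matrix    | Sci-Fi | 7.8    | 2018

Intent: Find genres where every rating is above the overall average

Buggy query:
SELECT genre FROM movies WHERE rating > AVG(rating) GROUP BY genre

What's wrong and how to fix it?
Bug: WHERE evaluates per row before aggregation, so AVG() is unavailable

Fix: Compute the overall average in a scalar subquery and compare each group's MIN against it in HAVING

Corrected query:
SELECT genre FROM movies GROUP BY genre HAVING MIN(rating) > (SELECT AVG(rating) FROM movies)

Result:
(no rows)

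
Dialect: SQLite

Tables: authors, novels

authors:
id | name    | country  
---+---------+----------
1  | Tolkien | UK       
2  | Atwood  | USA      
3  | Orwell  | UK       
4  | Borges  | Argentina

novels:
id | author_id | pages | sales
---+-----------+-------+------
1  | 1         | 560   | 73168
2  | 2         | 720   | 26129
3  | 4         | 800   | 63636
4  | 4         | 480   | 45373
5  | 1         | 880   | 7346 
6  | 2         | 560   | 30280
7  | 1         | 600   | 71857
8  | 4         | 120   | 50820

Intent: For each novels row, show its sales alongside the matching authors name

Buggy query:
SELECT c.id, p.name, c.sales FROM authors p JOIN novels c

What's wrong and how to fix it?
Bug: Missing join condition: each novels row is matched to all authors rows instead of just its own

Fix: Add ON c.author_id = p.id to the JOIN

Corrected query:
SELECT c.id, p.name, c.sales FROM authors p JOIN novels c ON c.author_id = p.id

Result:
id | name    | sales
---+---------+------
1  | Tolkien | 73168
2  | Atwood  | 26129
3  | Borges  | 63636
4  | Borges  | 45373
5  | Tolkien | 7346 
6  | Atwood  | 30280
7  | Tolkien | 71857
8  | Borges  | 50820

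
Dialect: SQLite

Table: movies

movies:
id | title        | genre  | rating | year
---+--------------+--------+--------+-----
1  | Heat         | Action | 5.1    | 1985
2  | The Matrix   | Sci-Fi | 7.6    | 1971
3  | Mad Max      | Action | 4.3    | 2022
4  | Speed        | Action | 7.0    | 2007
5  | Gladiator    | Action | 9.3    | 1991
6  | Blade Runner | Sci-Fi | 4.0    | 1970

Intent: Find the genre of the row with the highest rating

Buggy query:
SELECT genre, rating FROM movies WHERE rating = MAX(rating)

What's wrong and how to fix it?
Bug: MAX(rating) is an aggregate and cannot be used directly in WHERE

Fix: Wrap MAX in a scalar subquery so WHERE compares against a single value

Corrected query:
SELECT genre, rating FROM movies WHERE rating = (SELECT MAX(rating) FROM movies)

Result:
genre  | rating
-------+-------
Action | 9.3   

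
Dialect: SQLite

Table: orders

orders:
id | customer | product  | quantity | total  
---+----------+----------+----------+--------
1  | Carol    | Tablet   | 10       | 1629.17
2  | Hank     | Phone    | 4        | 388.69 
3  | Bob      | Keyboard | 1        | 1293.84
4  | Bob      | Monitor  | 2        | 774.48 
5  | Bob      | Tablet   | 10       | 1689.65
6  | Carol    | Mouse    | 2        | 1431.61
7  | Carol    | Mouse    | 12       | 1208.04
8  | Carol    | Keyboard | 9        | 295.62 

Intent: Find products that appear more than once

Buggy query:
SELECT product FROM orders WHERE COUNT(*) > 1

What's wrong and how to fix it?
Bug: COUNT(*) is an aggregate and cannot be used in WHERE

Fix: Group first, then use HAVING for the count condition

Corrected query:
SELECT product FROM orders GROUP BY product HAVING COUNT(*) > 1

Result:
product 
--------
Keyboard
Mouse   
Tablet  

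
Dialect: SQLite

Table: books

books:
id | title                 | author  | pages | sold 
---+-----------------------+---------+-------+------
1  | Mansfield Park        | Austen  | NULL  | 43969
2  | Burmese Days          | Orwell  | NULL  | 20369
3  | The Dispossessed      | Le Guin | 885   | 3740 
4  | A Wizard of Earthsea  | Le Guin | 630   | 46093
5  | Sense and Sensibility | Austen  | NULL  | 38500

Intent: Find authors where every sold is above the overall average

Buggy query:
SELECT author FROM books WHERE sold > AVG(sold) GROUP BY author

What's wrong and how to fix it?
Bug: WHERE evaluates per row before aggregation, so AVG() is unavailable

Fix: Compute the overall average in a scalar subquery and compare each group's MIN against it in HAVING

Corrected query:
SELECT author FROM books GROUP BY author HAVING MIN(sold) > (SELECT AVG(sold) FROM books)

Result:
author
------
Austen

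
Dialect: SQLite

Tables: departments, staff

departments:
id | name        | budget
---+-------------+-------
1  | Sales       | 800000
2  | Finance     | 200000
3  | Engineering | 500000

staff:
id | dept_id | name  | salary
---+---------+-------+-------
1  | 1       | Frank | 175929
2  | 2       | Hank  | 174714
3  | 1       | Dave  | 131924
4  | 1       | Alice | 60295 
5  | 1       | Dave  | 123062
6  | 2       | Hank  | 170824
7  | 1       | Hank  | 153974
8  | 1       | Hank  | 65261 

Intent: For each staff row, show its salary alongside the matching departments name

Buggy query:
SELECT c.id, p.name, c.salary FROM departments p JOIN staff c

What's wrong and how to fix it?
Bug: Missing join condition: each staff row is matched to all departments rows instead of just its own

Fix: Specify the join condition linking the foreign key to the parent id

Corrected query:
SELECT c.id, p.name, c.salary FROM departments p JOIN staff c ON c.dept_id = p.id

Result:
id | name    | salary
---+---------+-------
1  | Sales   | 175929
2  | Finance | 174714
3  | Sales   | 131924
4  | Sales   | 60295 
5  | Sales   | 123062
6  | Finance | 170824
7  | Sales   | 153974
8  | Sales   | 65261 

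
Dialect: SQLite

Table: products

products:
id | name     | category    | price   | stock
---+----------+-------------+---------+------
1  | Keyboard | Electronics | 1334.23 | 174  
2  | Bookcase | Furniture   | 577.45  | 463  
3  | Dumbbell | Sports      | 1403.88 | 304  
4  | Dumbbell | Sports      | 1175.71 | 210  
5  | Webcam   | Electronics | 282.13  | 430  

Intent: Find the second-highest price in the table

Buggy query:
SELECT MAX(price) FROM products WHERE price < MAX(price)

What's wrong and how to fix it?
Bug: The inner MAX is an aggregate inside WHERE, which is not allowed

Fix: Compute the overall MAX in a subquery, then take MAX of rows below it

Corrected query:
SELECT MAX(price) FROM products WHERE price < (SELECT MAX(price) FROM products)

Result:
MAX(price)
----------
1334.23   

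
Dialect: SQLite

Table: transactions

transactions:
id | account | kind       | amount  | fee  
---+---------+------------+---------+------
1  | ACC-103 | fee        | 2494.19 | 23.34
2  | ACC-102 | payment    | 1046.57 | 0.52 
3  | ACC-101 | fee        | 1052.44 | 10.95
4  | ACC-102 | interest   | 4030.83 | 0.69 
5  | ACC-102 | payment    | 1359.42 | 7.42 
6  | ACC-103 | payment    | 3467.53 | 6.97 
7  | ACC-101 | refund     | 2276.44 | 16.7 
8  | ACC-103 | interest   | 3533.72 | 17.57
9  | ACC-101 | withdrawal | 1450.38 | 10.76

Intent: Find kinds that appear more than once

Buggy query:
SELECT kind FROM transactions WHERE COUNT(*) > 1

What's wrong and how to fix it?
Bug: WHERE can't reference COUNT(*); aggregates are computed after WHERE

Fix: GROUP BY kind, then filter groups with HAVING COUNT(*) > 1

Corrected query:
SELECT kind FROM transactions GROUP BY kind HAVING COUNT(*) > 1

Result:
kind    
--------
fee     
interest
payment 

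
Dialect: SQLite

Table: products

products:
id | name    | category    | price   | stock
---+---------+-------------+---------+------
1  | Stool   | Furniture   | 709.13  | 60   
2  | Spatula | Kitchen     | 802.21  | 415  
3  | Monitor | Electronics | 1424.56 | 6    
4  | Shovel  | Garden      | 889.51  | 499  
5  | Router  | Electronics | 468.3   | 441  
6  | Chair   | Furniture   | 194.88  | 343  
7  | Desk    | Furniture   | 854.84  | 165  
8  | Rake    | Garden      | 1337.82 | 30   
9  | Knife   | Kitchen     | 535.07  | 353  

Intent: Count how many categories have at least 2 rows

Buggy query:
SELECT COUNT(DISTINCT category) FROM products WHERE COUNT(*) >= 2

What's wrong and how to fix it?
Bug: WHERE filters individual rows, not groups, so a group-level COUNT is invalid there

Fix: Group first with HAVING COUNT(*) >= 2, then COUNT the resulting groups

Corrected query:
SELECT COUNT(*) FROM (SELECT category FROM products GROUP BY category HAVING COUNT(*) >= 2)

Result:
COUNT(*)
--------
4       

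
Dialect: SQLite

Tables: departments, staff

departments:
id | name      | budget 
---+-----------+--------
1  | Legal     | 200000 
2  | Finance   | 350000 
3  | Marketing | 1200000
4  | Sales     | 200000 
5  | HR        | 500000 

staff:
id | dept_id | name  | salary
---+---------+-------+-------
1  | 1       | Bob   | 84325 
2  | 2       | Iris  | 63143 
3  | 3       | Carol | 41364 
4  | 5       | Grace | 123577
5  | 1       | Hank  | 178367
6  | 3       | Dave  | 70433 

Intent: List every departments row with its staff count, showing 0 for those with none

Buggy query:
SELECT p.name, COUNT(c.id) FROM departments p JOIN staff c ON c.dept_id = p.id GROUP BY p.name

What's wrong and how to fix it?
Bug: INNER JOIN drops departments rows that have no matching staff rows

Fix: Switch to LEFT JOIN to retain unmatched parent rows

Corrected query:
SELECT p.name, COUNT(c.id) FROM departments p LEFT JOIN staff c ON c.dept_id = p.id GROUP BY p.name

Result:
name      | COUNT(c.id)
----------+------------
Finance   | 1          
HR        | 1          
Legal     | 2          
Marketing | 2          
Sales     | 0          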